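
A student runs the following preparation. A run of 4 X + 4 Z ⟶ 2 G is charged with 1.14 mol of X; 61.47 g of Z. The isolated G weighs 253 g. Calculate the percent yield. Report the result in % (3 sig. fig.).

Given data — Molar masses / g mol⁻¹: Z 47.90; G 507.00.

n(X) = 1.140 mol
n(Z) = 61.47 / 47.90 = 1.283 mol
n/ν → X: 0.2850, Z: 0.3208; X is limiting.
theoretical n(G) = (2/4) × 1.140 = 0.5700 mol → 289.0 g
% yield = 253 / 289.0 × 100 = 87.54 %

87.5 %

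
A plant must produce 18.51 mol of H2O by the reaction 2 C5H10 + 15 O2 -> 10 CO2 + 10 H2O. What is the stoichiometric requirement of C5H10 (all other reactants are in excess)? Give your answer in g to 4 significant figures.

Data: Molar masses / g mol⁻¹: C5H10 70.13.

259.6 g

n(H2O) = 18.51 mol
n(C5H10) = (2/10) × 18.51 = 3.702 mol
mass = 3.702 × 70.13 = 259.6 g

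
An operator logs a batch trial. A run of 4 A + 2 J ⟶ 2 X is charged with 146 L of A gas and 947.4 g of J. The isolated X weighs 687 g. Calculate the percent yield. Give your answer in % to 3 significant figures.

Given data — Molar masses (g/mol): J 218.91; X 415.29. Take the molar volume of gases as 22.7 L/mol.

n(A) = 146.0 / 22.7 = 6.432 mol
n(J) = 947.4 / 218.91 = 4.328 mol
n/ν for A = 6.432/4 = 1.608
n/ν for J = 4.328/2 = 2.164
Smallest n/ν is A → limiting reagent.
theoretical n(X) = (2/4) × 6.432 = 3.216 mol → 1336 g
% yield = 687 / 1336 × 100 = 51.42 %

51.4 %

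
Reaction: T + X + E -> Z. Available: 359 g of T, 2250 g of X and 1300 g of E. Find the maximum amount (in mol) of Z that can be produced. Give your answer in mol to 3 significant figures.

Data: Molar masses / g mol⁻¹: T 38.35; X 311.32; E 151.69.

7.23 mol

n(T) = 359.0 / 38.35 = 9.361 mol
n(X) = 2250 / 311.32 = 7.227 mol
n(E) = 1300 / 151.69 = 8.570 mol
n/ν for T = 9.361/1 = 9.361
n/ν for X = 7.227/1 = 7.227
n/ν for E = 8.570/1 = 8.570
Smallest n/ν is X → limiting reagent.
n(Z) = (1/1) × 7.227 = 7.227 mol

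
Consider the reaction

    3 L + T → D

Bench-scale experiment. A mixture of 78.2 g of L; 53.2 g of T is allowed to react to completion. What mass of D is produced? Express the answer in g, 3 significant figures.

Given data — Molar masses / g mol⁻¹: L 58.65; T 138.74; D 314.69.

121 g

n(L) = 78.20 / 58.65 = 1.333 mol
n(T) = 53.20 / 138.74 = 0.3835 mol
n/ν → L: 0.4443, T: 0.3835; T is limiting.
n(D) = (1/1) × 0.3835 = 0.3835 mol
mass = 0.3835 × 314.69 = 120.7 g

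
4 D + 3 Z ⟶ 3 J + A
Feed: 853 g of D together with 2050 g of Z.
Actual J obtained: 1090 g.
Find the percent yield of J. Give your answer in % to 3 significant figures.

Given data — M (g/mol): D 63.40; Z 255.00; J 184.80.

n(D) = 853.0 / 63.40 = 13.45 mol
n(Z) = 2050 / 255.00 = 8.039 mol
n/ν for D = 13.45/4 = 3.363
n/ν for Z = 8.039/3 = 2.680
Smallest n/ν is Z → limiting reagent.
theoretical n(J) = (3/3) × 8.039 = 8.039 mol → 1486 g
% yield = 1090 / 1486 × 100 = 73.35 %

73.4 %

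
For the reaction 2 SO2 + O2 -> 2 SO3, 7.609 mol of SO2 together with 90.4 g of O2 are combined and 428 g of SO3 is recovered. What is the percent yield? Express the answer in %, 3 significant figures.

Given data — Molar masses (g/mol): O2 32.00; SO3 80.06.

94.6 %

n(SO2) = 7.609 mol
n(O2) = 90.40 / 32.00 = 2.825 mol
n/ν → SO2: 3.805, O2: 2.825; O2 is limiting.
theoretical n(SO3) = (2/1) × 2.825 = 5.650 mol → 452.3 g
% yield = 428 / 452.3 × 100 = 94.63 %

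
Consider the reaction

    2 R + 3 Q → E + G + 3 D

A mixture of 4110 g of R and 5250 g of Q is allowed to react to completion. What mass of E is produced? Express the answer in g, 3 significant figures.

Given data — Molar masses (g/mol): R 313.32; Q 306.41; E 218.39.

n(R) = 4110 / 313.32 = 13.12 mol
n(Q) = 5250 / 306.41 = 17.13 mol
n/ν for R = 13.12/2 = 6.560
n/ν for Q = 17.13/3 = 5.710
Smallest n/ν is Q → limiting reagent.
n(E) = (1/3) × 17.13 = 5.710 mol
mass = 5.710 × 218.39 = 1247 g

1250 g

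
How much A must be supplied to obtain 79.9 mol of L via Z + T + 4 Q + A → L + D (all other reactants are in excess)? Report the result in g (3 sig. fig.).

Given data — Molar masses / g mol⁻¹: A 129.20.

10300 g

n(L) = 79.90 mol
n(A) = (1/1) × 79.90 = 79.90 mol
mass = 79.90 × 129.20 = 10320 g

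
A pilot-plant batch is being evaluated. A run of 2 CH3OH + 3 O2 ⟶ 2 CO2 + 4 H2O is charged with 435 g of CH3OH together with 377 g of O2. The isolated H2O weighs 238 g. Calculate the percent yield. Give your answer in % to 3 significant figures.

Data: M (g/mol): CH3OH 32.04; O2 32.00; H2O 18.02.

n(CH3OH) = 435.0 / 32.04 = 13.58 mol
n(O2) = 377.0 / 32.00 = 11.78 mol
n/ν for CH3OH = 13.58/2 = 6.790
n/ν for O2 = 11.78/3 = 3.927
Smallest n/ν is O2 → limiting reagent.
theoretical n(H2O) = (4/3) × 11.78 = 15.71 mol → 283.1 g
% yield = 238 / 283.1 × 100 = 84.07 %

84.1 %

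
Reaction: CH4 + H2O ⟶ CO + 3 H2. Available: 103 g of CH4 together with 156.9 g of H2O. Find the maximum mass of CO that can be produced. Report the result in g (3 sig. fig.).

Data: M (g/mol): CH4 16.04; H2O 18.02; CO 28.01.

180 g

n(CH4) = 103.0 / 16.04 = 6.421 mol
n(H2O) = 156.9 / 18.02 = 8.707 mol
n/ν for CH4 = 6.421/1 = 6.421
n/ν for H2O = 8.707/1 = 8.707
Smallest n/ν is CH4 → limiting reagent.
n(CO) = (1/1) × 6.421 = 6.421 mol
mass = 6.421 × 28.01 = 179.9 g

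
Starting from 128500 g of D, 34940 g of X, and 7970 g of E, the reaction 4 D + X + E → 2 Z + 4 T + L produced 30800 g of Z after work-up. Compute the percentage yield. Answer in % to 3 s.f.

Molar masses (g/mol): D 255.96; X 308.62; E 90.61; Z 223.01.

78.5 %

n(D) = 128500 / 255.96 = 502.0 mol
n(X) = 34940 / 308.62 = 113.2 mol
n(E) = 7970 / 90.61 = 87.96 mol
n/ν for D = 502.0/4 = 125.5
n/ν for X = 113.2/1 = 113.2
n/ν for E = 87.96/1 = 87.96
Smallest n/ν is E → limiting reagent.
theoretical n(Z) = (2/1) × 87.96 = 175.9 mol → 39230 g
% yield = 30800 / 39230 × 100 = 78.51 %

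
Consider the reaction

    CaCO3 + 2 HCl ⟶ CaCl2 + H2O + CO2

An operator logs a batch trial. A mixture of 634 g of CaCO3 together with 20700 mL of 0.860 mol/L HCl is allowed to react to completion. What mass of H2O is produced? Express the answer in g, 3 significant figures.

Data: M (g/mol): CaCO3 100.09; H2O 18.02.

114 g

n(CaCO3) = 634.0 / 100.09 = 6.334 mol
n(HCl) = 0.860 × 20700/1000 = 17.80 mol
n/ν → CaCO3: 6.334, HCl: 8.900; CaCO3 is limiting.
n(H2O) = (1/1) × 6.334 = 6.334 mol
mass = 6.334 × 18.02 = 114.1 g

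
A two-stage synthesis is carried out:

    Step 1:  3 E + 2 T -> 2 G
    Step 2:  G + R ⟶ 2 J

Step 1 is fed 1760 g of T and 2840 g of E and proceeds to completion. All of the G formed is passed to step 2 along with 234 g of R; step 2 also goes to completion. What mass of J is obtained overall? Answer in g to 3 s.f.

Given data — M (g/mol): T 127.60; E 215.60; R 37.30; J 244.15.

Step 1:
n(T) = 1760 / 127.60 = 13.79 mol
n(E) = 2840 / 215.60 = 13.17 mol
n/ν → T: 6.895, E: 4.390; E is limiting.
n(G) produced = (2/3) × 13.17 = 8.780 mol
Step 2:
n(G) available = 8.780 mol
n(R) = 234.0 / 37.30 = 6.273 mol
n/ν → G: 8.780, R: 6.273; R is limiting.
n(J) = (2/1) × 6.273 = 12.55 mol
mass = 12.55 × 244.15 = 3064 g

3060 g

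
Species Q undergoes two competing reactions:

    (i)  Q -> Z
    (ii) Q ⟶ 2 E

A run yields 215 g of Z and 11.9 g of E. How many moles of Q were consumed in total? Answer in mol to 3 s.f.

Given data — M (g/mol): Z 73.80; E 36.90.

n(Z) = 215 / 73.80 = 2.913 mol
n(E) = 11.9 / 36.90 = 0.3225 mol
n(Q) via (i) = (1/1)×2.913 = 2.913 mol
n(Q) via (ii) = (1/2)×0.3225 = 0.1613 mol
total n(Q) = 2.913 + 0.1613 = 3.074 mol

3.07 mol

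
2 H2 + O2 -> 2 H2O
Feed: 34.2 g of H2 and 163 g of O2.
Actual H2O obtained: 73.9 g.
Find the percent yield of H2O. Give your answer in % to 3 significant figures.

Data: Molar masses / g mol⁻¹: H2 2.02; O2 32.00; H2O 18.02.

40.3 %

n(H2) = 34.20 / 2.02 = 16.93 mol
n(O2) = 163.0 / 32.00 = 5.094 mol
n/ν for H2 = 16.93/2 = 8.465
n/ν for O2 = 5.094/1 = 5.094
Smallest n/ν is O2 → limiting reagent.
theoretical n(H2O) = (2/1) × 5.094 = 10.19 mol → 183.6 g
% yield = 73.9 / 183.6 × 100 = 40.25 %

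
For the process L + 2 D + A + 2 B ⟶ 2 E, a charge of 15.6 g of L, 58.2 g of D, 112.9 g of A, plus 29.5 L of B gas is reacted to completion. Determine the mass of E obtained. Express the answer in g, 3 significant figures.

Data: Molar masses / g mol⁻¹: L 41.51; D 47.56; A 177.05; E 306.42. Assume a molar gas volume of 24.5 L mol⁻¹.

n(L) = 15.60 / 41.51 = 0.3758 mol
n(D) = 58.20 / 47.56 = 1.224 mol
n(A) = 112.9 / 177.05 = 0.6377 mol
n(B) = 29.50 / 24.5 = 1.204 mol
n/ν for L = 0.3758/1 = 0.3758
n/ν for D = 1.224/2 = 0.6120
n/ν for A = 0.6377/1 = 0.6377
n/ν for B = 1.204/2 = 0.6020
Smallest n/ν is L → limiting reagent.
n(E) = (2/1) × 0.3758 = 0.7516 mol
mass = 0.7516 × 306.42 = 230.3 g

230 g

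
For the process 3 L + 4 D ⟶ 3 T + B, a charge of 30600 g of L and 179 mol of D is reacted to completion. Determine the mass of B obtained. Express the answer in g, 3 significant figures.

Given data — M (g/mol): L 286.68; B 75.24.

n(L) = 30600 / 286.68 = 106.7 mol
n(D) = 179.0 mol
n/ν → L: 35.57, D: 44.75; L is limiting.
n(B) = (1/3) × 106.7 = 35.57 mol
mass = 35.57 × 75.24 = 2676 g

2680 g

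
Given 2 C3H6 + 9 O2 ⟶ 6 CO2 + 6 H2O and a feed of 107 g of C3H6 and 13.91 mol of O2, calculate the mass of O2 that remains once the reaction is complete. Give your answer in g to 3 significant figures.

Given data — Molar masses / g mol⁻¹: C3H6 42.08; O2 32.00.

n(C3H6) = 107.0 / 42.08 = 2.543 mol
n(O2) = 13.91 mol
n/ν for C3H6 = 2.543/2 = 1.272
n/ν for O2 = 13.91/9 = 1.546
Smallest n/ν is C3H6 → limiting reagent.
O2 consumed = (9/2) × 2.543 = 11.44 mol
O2 remaining = 13.91 − 11.44 = 2.470 mol
mass = 2.470 × 32.00 = 79.04 g

79.0 g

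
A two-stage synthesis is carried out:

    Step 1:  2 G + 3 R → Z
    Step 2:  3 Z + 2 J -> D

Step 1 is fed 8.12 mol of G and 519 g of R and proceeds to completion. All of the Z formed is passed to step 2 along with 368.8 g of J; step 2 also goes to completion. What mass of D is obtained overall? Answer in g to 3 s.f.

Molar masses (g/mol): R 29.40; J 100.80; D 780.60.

1060 g

Step 1:
n(G) = 8.120 mol
n(R) = 519.0 / 29.40 = 17.65 mol
n/ν for G = 8.120/2 = 4.060
n/ν for R = 17.65/3 = 5.883
Smallest n/ν is G → limiting reagent.
n(Z) produced = (1/2) × 8.120 = 4.060 mol
Step 2:
n(Z) available = 4.060 mol
n(J) = 368.8 / 100.80 = 3.659 mol
n/ν for Z = 4.060/3 = 1.353
n/ν for J = 3.659/2 = 1.830
Smallest n/ν is Z → limiting reagent.
n(D) = (1/3) × 4.060 = 1.353 mol
mass = 1.353 × 780.60 = 1056 g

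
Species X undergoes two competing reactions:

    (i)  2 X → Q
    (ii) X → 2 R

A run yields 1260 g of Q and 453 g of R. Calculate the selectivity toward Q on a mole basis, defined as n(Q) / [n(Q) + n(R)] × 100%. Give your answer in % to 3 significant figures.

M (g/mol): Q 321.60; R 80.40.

n(Q) = 1260 / 321.60 = 3.918 mol
n(R) = 453 / 80.40 = 5.634 mol
selectivity = 3.918/(3.918+5.634) × 100 = 41.02 %

41.0 %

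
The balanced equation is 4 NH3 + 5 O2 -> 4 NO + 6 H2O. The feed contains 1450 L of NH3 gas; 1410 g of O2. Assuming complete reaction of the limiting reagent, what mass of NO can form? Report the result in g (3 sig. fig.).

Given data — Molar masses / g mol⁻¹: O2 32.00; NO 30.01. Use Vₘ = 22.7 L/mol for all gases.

1060 g

n(NH3) = 1450 / 22.7 = 63.88 mol
n(O2) = 1410 / 32.00 = 44.06 mol
n/ν → NH3: 15.97, O2: 8.812; O2 is limiting.
n(NO) = (4/5) × 44.06 = 35.25 mol
mass = 35.25 × 30.01 = 1058 g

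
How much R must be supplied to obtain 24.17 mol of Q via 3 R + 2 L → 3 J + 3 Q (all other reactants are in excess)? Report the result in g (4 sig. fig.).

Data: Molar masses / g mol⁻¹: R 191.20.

4621 g

n(Q) = 24.17 mol
n(R) = (3/3) × 24.17 = 24.17 mol
mass = 24.17 × 191.20 = 4621 g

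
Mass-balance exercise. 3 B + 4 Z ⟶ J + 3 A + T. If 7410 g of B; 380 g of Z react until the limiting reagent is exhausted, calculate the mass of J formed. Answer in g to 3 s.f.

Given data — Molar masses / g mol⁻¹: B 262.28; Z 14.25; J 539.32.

n(B) = 7410 / 262.28 = 28.25 mol
n(Z) = 380.0 / 14.25 = 26.67 mol
n/ν → B: 9.417, Z: 6.668; Z is limiting.
n(J) = (1/4) × 26.67 = 6.668 mol
mass = 6.668 × 539.32 = 3596 g

3600 g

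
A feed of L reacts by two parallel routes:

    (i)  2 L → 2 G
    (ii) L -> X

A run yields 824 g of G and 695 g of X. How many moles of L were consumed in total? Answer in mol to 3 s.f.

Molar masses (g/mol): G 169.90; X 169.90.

8.94 mol

n(G) = 824 / 169.90 = 4.850 mol
n(X) = 695 / 169.90 = 4.091 mol
n(L) via (i) = (2/2)×4.850 = 4.850 mol
n(L) via (ii) = (1/1)×4.091 = 4.091 mol
total n(L) = 4.850 + 4.091 = 8.941 mol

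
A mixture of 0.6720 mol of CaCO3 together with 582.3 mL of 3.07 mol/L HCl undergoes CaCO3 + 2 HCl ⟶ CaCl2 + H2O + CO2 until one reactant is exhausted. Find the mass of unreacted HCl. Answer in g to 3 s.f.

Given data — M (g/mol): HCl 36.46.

n(CaCO3) = 0.6720 mol
n(HCl) = 3.07 × 582.3/1000 = 1.788 mol
n/ν for CaCO3 = 0.6720/1 = 0.6720
n/ν for HCl = 1.788/2 = 0.8940
Smallest n/ν is CaCO3 → limiting reagent.
HCl consumed = (2/1) × 0.6720 = 1.344 mol
HCl remaining = 1.788 − 1.344 = 0.4440 mol
mass = 0.4440 × 36.46 = 16.19 g

16.2 g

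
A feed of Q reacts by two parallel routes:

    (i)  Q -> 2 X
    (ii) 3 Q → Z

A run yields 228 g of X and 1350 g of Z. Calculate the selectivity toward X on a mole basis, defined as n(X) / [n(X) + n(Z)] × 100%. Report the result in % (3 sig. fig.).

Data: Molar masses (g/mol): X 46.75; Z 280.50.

n(X) = 228 / 46.75 = 4.877 mol
n(Z) = 1350 / 280.50 = 4.813 mol
selectivity = 4.877/(4.877+4.813) × 100 = 50.33 %

50.3 %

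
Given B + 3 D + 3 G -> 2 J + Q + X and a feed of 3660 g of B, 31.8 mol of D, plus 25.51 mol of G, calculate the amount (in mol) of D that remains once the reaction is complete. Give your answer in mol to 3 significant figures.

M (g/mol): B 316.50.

6.29 mol

n(B) = 3660 / 316.50 = 11.56 mol
n(D) = 31.80 mol
n(G) = 25.51 mol
n/ν for B = 11.56/1 = 11.56
n/ν for D = 31.80/3 = 10.60
n/ν for G = 25.51/3 = 8.503
Smallest n/ν is G → limiting reagent.
D consumed = (3/3) × 25.51 = 25.51 mol
D remaining = 31.80 − 25.51 = 6.290 mol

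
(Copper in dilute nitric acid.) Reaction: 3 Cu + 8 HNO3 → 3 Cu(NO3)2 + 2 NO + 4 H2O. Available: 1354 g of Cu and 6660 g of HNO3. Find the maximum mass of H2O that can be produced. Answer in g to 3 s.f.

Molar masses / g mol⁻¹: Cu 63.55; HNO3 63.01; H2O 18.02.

512 g

n(Cu) = 1354 / 63.55 = 21.31 mol
n(HNO3) = 6660 / 63.01 = 105.7 mol
n/ν → Cu: 7.103, HNO3: 13.21; Cu is limiting.
n(H2O) = (4/3) × 21.31 = 28.41 mol
mass = 28.41 × 18.02 = 511.9 g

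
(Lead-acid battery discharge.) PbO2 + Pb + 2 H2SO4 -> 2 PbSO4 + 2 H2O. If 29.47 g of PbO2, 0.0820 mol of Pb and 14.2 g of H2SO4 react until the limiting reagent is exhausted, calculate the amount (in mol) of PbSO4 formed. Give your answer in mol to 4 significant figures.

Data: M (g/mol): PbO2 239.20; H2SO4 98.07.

n(PbO2) = 29.47 / 239.20 = 0.1232 mol
n(Pb) = 0.08200 mol
n(H2SO4) = 14.20 / 98.07 = 0.1448 mol
n/ν → PbO2: 0.1232, Pb: 0.08200, H2SO4: 0.07240; H2SO4 is limiting.
n(PbSO4) = (2/2) × 0.1448 = 0.1448 mol

0.1448 mol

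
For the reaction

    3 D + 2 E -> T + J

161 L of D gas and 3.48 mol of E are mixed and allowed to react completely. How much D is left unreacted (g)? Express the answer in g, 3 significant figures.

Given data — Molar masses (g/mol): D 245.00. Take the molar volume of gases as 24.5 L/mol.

331 g

n(D) = 161.0 / 24.5 = 6.571 mol
n(E) = 3.480 mol
n/ν for D = 6.571/3 = 2.190
n/ν for E = 3.480/2 = 1.740
Smallest n/ν is E → limiting reagent.
D consumed = (3/2) × 3.480 = 5.220 mol
D remaining = 6.571 − 5.220 = 1.351 mol
mass = 1.351 × 245.00 = 331.0 g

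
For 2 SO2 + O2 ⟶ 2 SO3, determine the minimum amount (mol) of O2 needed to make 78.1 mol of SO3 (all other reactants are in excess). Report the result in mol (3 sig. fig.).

n(SO3) = 78.10 mol
n(O2) = (1/2) × 78.10 = 39.05 mol

39.1 mol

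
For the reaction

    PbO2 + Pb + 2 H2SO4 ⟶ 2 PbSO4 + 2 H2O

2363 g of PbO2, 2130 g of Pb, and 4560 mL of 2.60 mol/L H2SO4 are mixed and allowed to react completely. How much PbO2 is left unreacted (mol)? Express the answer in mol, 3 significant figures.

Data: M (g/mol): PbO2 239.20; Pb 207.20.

3.95 mol

n(PbO2) = 2363 / 239.20 = 9.879 mol
n(Pb) = 2130 / 207.20 = 10.28 mol
n(H2SO4) = 2.60 × 4560/1000 = 11.86 mol
n/ν for PbO2 = 9.879/1 = 9.879
n/ν for Pb = 10.28/1 = 10.28
n/ν for H2SO4 = 11.86/2 = 5.930
Smallest n/ν is H2SO4 → limiting reagent.
PbO2 consumed = (1/2) × 11.86 = 5.930 mol
PbO2 remaining = 9.879 − 5.930 = 3.949 mol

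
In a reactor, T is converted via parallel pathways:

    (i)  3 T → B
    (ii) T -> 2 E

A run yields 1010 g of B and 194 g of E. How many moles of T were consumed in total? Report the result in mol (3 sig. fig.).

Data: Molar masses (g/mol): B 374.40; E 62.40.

9.65 mol

n(B) = 1010 / 374.40 = 2.698 mol
n(E) = 194 / 62.40 = 3.109 mol
n(T) via (i) = (3/1)×2.698 = 8.094 mol
n(T) via (ii) = (1/2)×3.109 = 1.555 mol
total n(T) = 8.094 + 1.555 = 9.649 mol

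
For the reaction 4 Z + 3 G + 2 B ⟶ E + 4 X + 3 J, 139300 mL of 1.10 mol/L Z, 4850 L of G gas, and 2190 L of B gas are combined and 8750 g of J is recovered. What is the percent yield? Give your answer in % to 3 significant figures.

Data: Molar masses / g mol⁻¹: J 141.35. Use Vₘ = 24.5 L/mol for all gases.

53.9 %

n(Z) = 1.10 × 139300/1000 = 153.2 mol
n(G) = 4850 / 24.5 = 198.0 mol
n(B) = 2190 / 24.5 = 89.39 mol
n/ν for Z = 153.2/4 = 38.30
n/ν for G = 198.0/3 = 66.00
n/ν for B = 89.39/2 = 44.70
Smallest n/ν is Z → limiting reagent.
theoretical n(J) = (3/4) × 153.2 = 114.9 mol → 16240 g
% yield = 8750 / 16240 × 100 = 53.88 %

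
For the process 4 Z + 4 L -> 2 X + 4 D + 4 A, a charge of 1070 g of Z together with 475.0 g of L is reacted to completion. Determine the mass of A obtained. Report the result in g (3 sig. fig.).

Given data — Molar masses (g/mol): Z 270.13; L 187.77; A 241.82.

612 g

n(Z) = 1070 / 270.13 = 3.961 mol
n(L) = 475.0 / 187.77 = 2.530 mol
n/ν for Z = 3.961/4 = 0.9903
n/ν for L = 2.530/4 = 0.6325
Smallest n/ν is L → limiting reagent.
n(A) = (4/4) × 2.530 = 2.530 mol
mass = 2.530 × 241.82 = 611.8 g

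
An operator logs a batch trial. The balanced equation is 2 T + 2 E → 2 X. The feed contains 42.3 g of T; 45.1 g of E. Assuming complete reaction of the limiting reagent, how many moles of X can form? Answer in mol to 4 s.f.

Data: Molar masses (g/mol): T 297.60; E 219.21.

0.1421 mol

n(T) = 42.30 / 297.60 = 0.1421 mol
n(E) = 45.10 / 219.21 = 0.2057 mol
n/ν for T = 0.1421/2 = 0.07105
n/ν for E = 0.2057/2 = 0.1029
Smallest n/ν is T → limiting reagent.
n(X) = (2/2) × 0.1421 = 0.1421 mol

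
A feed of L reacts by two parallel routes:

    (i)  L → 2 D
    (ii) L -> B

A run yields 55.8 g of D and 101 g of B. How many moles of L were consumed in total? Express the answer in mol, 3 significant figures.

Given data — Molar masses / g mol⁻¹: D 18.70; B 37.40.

n(D) = 55.8 / 18.70 = 2.984 mol
n(B) = 101 / 37.40 = 2.701 mol
n(L) via (i) = (1/2)×2.984 = 1.492 mol
n(L) via (ii) = (1/1)×2.701 = 2.701 mol
total n(L) = 1.492 + 2.701 = 4.193 mol

4.19 mol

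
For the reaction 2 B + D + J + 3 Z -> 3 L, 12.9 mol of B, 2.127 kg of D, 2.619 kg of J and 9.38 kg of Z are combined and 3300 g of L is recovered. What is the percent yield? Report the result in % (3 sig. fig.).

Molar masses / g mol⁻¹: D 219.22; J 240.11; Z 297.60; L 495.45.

34.4 %

n(B) = 12.90 mol
n(D) = 2.127×1000 / 219.22 = 9.703 mol
n(J) = 2.619×1000 / 240.11 = 10.91 mol
n(Z) = 9.380×1000 / 297.60 = 31.52 mol
n/ν for B = 12.90/2 = 6.450
n/ν for D = 9.703/1 = 9.703
n/ν for J = 10.91/1 = 10.91
n/ν for Z = 31.52/3 = 10.51
Smallest n/ν is B → limiting reagent.
theoretical n(L) = (3/2) × 12.90 = 19.35 mol → 9587 g
% yield = 3300 / 9587 × 100 = 34.42 %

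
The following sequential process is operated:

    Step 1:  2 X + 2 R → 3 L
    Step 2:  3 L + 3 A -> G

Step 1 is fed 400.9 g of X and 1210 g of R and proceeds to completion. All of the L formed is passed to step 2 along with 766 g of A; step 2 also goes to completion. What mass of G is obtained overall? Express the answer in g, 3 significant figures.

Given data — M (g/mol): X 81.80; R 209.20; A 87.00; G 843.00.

2070 g

Step 1:
n(X) = 400.9 / 81.80 = 4.901 mol
n(R) = 1210 / 209.20 = 5.784 mol
n/ν for X = 4.901/2 = 2.451
n/ν for R = 5.784/2 = 2.892
Smallest n/ν is X → limiting reagent.
n(L) produced = (3/2) × 4.901 = 7.352 mol
Step 2:
n(L) available = 7.352 mol
n(A) = 766.0 / 87.00 = 8.805 mol
n/ν for L = 7.352/3 = 2.451
n/ν for A = 8.805/3 = 2.935
Smallest n/ν is L → limiting reagent.
n(G) = (1/3) × 7.352 = 2.451 mol
mass = 2.451 × 843.00 = 2066 g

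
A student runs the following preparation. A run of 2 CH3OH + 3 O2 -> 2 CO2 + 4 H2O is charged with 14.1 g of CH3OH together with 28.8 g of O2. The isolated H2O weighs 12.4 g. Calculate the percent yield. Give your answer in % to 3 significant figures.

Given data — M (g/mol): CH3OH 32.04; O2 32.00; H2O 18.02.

n(CH3OH) = 14.10 / 32.04 = 0.4401 mol
n(O2) = 28.80 / 32.00 = 0.9000 mol
n/ν → CH3OH: 0.2201, O2: 0.3000; CH3OH is limiting.
theoretical n(H2O) = (4/2) × 0.4401 = 0.8802 mol → 15.86 g
% yield = 12.4 / 15.86 × 100 = 78.18 %

78.2 %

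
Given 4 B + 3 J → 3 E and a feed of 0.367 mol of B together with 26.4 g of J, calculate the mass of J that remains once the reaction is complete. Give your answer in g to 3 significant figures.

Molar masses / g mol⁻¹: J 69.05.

n(B) = 0.3670 mol
n(J) = 26.40 / 69.05 = 0.3823 mol
n/ν for B = 0.3670/4 = 0.09175
n/ν for J = 0.3823/3 = 0.1274
Smallest n/ν is B → limiting reagent.
J consumed = (3/4) × 0.3670 = 0.2753 mol
J remaining = 0.3823 − 0.2753 = 0.1070 mol
mass = 0.1070 × 69.05 = 7.388 g

7.39 g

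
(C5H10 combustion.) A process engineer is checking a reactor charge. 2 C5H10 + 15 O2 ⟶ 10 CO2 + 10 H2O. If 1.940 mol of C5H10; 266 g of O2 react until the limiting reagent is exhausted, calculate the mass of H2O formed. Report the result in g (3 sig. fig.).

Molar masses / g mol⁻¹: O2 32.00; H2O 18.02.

99.9 g

n(C5H10) = 1.940 mol
n(O2) = 266.0 / 32.00 = 8.313 mol
n/ν for C5H10 = 1.940/2 = 0.9700
n/ν for O2 = 8.313/15 = 0.5542
Smallest n/ν is O2 → limiting reagent.
n(H2O) = (10/15) × 8.313 = 5.542 mol
mass = 5.542 × 18.02 = 99.87 g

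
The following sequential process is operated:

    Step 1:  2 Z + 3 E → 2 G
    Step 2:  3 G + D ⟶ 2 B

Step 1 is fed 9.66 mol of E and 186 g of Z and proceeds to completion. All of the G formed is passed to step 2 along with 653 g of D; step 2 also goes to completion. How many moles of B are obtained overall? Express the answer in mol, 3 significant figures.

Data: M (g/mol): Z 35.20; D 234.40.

Step 1:
n(E) = 9.660 mol
n(Z) = 186.0 / 35.20 = 5.284 mol
n/ν for E = 9.660/3 = 3.220
n/ν for Z = 5.284/2 = 2.642
Smallest n/ν is Z → limiting reagent.
n(G) produced = (2/2) × 5.284 = 5.284 mol
Step 2:
n(G) available = 5.284 mol
n(D) = 653.0 / 234.40 = 2.786 mol
n/ν for G = 5.284/3 = 1.761
n/ν for D = 2.786/1 = 2.786
Smallest n/ν is G → limiting reagent.
n(B) = (2/3) × 5.284 = 3.523 mol

3.52 mol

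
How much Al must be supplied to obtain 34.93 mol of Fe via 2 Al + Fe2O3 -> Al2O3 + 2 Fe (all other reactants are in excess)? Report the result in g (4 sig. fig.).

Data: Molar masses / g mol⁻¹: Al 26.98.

942.4 g

n(Fe) = 34.93 mol
n(Al) = (2/2) × 34.93 = 34.93 mol
mass = 34.93 × 26.98 = 942.4 g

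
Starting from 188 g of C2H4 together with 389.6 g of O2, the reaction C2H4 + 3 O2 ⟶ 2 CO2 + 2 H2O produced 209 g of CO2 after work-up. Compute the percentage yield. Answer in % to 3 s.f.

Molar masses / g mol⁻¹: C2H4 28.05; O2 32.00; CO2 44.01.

n(C2H4) = 188.0 / 28.05 = 6.702 mol
n(O2) = 389.6 / 32.00 = 12.18 mol
n/ν for C2H4 = 6.702/1 = 6.702
n/ν for O2 = 12.18/3 = 4.060
Smallest n/ν is O2 → limiting reagent.
theoretical n(CO2) = (2/3) × 12.18 = 8.120 mol → 357.4 g
% yield = 209 / 357.4 × 100 = 58.48 %

58.5 %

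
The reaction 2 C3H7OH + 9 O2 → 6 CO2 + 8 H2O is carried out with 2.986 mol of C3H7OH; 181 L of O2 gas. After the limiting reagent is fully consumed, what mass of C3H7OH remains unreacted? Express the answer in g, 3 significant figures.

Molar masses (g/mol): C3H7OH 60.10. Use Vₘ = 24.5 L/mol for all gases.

80.8 g

n(C3H7OH) = 2.986 mol
n(O2) = 181.0 / 24.5 = 7.388 mol
n/ν → C3H7OH: 1.493, O2: 0.8209; O2 is limiting.
C3H7OH consumed = (2/9) × 7.388 = 1.642 mol
C3H7OH remaining = 2.986 − 1.642 = 1.344 mol
mass = 1.344 × 60.10 = 80.77 g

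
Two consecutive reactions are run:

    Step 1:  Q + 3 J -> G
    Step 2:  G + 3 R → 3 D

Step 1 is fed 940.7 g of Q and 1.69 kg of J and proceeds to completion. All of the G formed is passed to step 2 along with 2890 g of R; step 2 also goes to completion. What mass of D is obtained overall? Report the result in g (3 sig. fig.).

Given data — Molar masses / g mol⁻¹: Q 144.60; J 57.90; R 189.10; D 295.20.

Step 1:
n(Q) = 940.7 / 144.60 = 6.506 mol
n(J) = 1.690×1000 / 57.90 = 29.19 mol
n/ν for Q = 6.506/1 = 6.506
n/ν for J = 29.19/3 = 9.730
Smallest n/ν is Q → limiting reagent.
n(G) produced = (1/1) × 6.506 = 6.506 mol
Step 2:
n(G) available = 6.506 mol
n(R) = 2890 / 189.10 = 15.28 mol
n/ν for G = 6.506/1 = 6.506
n/ν for R = 15.28/3 = 5.093
Smallest n/ν is R → limiting reagent.
n(D) = (3/3) × 15.28 = 15.28 mol
mass = 15.28 × 295.20 = 4511 g

4510 g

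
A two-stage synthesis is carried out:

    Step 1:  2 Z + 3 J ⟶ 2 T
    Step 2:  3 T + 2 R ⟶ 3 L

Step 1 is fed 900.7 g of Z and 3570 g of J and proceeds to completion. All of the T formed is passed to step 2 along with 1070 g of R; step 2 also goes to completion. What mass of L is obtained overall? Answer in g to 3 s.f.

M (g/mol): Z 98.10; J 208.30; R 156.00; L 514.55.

Step 1:
n(Z) = 900.7 / 98.10 = 9.181 mol
n(J) = 3570 / 208.30 = 17.14 mol
n/ν → Z: 4.591, J: 5.713; Z is limiting.
n(T) produced = (2/2) × 9.181 = 9.181 mol
Step 2:
n(T) available = 9.181 mol
n(R) = 1070 / 156.00 = 6.859 mol
n/ν → T: 3.060, R: 3.430; T is limiting.
n(L) = (3/3) × 9.181 = 9.181 mol
mass = 9.181 × 514.55 = 4724 g

4720 g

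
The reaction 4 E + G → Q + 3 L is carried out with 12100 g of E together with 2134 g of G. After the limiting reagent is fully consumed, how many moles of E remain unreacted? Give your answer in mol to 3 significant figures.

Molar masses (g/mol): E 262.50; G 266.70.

14.1 mol

n(E) = 12100 / 262.50 = 46.10 mol
n(G) = 2134 / 266.70 = 8.001 mol
n/ν for E = 46.10/4 = 11.53
n/ν for G = 8.001/1 = 8.001
Smallest n/ν is G → limiting reagent.
E consumed = (4/1) × 8.001 = 32.00 mol
E remaining = 46.10 − 32.00 = 14.10 mol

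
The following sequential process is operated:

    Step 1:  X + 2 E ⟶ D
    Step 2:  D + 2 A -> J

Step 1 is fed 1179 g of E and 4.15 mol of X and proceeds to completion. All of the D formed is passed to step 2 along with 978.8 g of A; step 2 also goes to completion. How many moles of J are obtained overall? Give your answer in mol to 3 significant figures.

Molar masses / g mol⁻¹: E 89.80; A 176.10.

2.78 mol

Step 1:
n(E) = 1179 / 89.80 = 13.13 mol
n(X) = 4.150 mol
n/ν for E = 13.13/2 = 6.565
n/ν for X = 4.150/1 = 4.150
Smallest n/ν is X → limiting reagent.
n(D) produced = (1/1) × 4.150 = 4.150 mol
Step 2:
n(D) available = 4.150 mol
n(A) = 978.8 / 176.10 = 5.558 mol
n/ν for D = 4.150/1 = 4.150
n/ν for A = 5.558/2 = 2.779
Smallest n/ν is A → limiting reagent.
n(J) = (1/2) × 5.558 = 2.779 mol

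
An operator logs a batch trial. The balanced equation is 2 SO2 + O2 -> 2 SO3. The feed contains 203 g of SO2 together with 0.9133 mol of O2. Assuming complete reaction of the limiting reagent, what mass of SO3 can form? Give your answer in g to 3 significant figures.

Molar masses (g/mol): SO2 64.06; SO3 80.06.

n(SO2) = 203.0 / 64.06 = 3.169 mol
n(O2) = 0.9133 mol
n/ν for SO2 = 3.169/2 = 1.585
n/ν for O2 = 0.9133/1 = 0.9133
Smallest n/ν is O2 → limiting reagent.
n(SO3) = (2/1) × 0.9133 = 1.827 mol
mass = 1.827 × 80.06 = 146.3 g

146 g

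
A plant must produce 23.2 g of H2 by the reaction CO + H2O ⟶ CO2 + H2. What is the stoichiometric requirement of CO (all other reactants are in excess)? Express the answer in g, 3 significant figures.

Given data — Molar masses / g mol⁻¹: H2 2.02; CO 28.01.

n(H2) = 23.2 / 2.02 = 11.49 mol
n(CO) = (1/1) × 11.49 = 11.49 mol
mass = 11.49 × 28.01 = 321.8 g

322 g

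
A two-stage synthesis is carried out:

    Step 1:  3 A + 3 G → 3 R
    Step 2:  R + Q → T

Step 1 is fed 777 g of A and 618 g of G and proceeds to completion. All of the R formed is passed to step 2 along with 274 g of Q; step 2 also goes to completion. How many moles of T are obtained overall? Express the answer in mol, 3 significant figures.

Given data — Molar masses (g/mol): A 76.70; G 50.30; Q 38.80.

Step 1:
n(A) = 777.0 / 76.70 = 10.13 mol
n(G) = 618.0 / 50.30 = 12.29 mol
n/ν → A: 3.377, G: 4.097; A is limiting.
n(R) produced = (3/3) × 10.13 = 10.13 mol
Step 2:
n(R) available = 10.13 mol
n(Q) = 274.0 / 38.80 = 7.062 mol
n/ν → R: 10.13, Q: 7.062; Q is limiting.
n(T) = (1/1) × 7.062 = 7.062 mol

7.06 mol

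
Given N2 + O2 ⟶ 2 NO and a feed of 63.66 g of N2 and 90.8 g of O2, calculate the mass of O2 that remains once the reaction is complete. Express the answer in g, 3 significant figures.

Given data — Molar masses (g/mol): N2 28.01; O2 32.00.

n(N2) = 63.66 / 28.01 = 2.273 mol
n(O2) = 90.80 / 32.00 = 2.838 mol
n/ν for N2 = 2.273/1 = 2.273
n/ν for O2 = 2.838/1 = 2.838
Smallest n/ν is N2 → limiting reagent.
O2 consumed = (1/1) × 2.273 = 2.273 mol
O2 remaining = 2.838 − 2.273 = 0.5650 mol
mass = 0.5650 × 32.00 = 18.08 g

18.1 g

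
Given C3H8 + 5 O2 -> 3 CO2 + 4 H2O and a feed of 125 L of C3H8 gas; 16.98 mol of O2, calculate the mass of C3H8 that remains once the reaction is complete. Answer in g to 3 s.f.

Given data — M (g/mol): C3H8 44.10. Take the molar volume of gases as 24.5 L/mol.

75.2 g

n(C3H8) = 125.0 / 24.5 = 5.102 mol
n(O2) = 16.98 mol
n/ν → C3H8: 5.102, O2: 3.396; O2 is limiting.
C3H8 consumed = (1/5) × 16.98 = 3.396 mol
C3H8 remaining = 5.102 − 3.396 = 1.706 mol
mass = 1.706 × 44.10 = 75.23 g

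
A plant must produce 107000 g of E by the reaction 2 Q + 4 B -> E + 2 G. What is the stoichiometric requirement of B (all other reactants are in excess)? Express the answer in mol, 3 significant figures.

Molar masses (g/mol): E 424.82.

1010 mol

n(E) = 107000 / 424.82 = 251.9 mol
n(B) = (4/1) × 251.9 = 1008 mol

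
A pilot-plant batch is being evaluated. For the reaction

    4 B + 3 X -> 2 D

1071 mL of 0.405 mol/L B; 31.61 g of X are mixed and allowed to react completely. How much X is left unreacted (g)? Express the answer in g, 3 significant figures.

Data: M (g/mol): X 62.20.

11.4 g

n(B) = 0.405 × 1071/1000 = 0.4338 mol
n(X) = 31.61 / 62.20 = 0.5082 mol
n/ν → B: 0.1085, X: 0.1694; B is limiting.
X consumed = (3/4) × 0.4338 = 0.3254 mol
X remaining = 0.5082 − 0.3254 = 0.1828 mol
mass = 0.1828 × 62.20 = 11.37 g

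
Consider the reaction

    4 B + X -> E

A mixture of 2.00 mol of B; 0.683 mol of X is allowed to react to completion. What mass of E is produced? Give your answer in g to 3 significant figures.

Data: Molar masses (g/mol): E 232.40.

116 g

n(B) = 2.000 mol
n(X) = 0.6830 mol
n/ν → B: 0.5000, X: 0.6830; B is limiting.
n(E) = (1/4) × 2.000 = 0.5000 mol
mass = 0.5000 × 232.40 = 116.2 g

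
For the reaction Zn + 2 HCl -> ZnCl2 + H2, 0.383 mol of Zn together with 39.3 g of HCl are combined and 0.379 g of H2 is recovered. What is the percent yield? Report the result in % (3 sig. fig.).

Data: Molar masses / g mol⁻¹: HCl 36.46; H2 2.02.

n(Zn) = 0.3830 mol
n(HCl) = 39.30 / 36.46 = 1.078 mol
n/ν → Zn: 0.3830, HCl: 0.5390; Zn is limiting.
theoretical n(H2) = (1/1) × 0.3830 = 0.3830 mol → 0.7737 g
% yield = 0.379 / 0.7737 × 100 = 48.99 %

49.0 %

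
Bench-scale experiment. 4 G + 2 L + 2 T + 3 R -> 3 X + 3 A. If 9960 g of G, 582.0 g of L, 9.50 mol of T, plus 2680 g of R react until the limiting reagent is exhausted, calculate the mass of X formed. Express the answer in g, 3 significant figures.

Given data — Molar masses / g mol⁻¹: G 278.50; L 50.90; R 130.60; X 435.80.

n(G) = 9960 / 278.50 = 35.76 mol
n(L) = 582.0 / 50.90 = 11.43 mol
n(T) = 9.500 mol
n(R) = 2680 / 130.60 = 20.52 mol
n/ν for G = 35.76/4 = 8.940
n/ν for L = 11.43/2 = 5.715
n/ν for T = 9.500/2 = 4.750
n/ν for R = 20.52/3 = 6.840
Smallest n/ν is T → limiting reagent.
n(X) = (3/2) × 9.500 = 14.25 mol
mass = 14.25 × 435.80 = 6210 g

6210 g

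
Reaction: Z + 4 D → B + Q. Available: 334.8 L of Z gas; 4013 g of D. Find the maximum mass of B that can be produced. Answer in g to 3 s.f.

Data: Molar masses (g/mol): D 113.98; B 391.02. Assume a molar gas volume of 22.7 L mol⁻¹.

n(Z) = 334.8 / 22.7 = 14.75 mol
n(D) = 4013 / 113.98 = 35.21 mol
n/ν for Z = 14.75/1 = 14.75
n/ν for D = 35.21/4 = 8.803
Smallest n/ν is D → limiting reagent.
n(B) = (1/4) × 35.21 = 8.803 mol
mass = 8.803 × 391.02 = 3442 g

3440 g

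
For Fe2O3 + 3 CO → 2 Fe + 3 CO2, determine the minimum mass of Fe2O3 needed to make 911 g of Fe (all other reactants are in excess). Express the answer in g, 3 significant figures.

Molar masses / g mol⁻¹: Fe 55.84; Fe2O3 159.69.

1300 g

n(Fe) = 911 / 55.84 = 16.31 mol
n(Fe2O3) = (1/2) × 16.31 = 8.155 mol
mass = 8.155 × 159.69 = 1302 g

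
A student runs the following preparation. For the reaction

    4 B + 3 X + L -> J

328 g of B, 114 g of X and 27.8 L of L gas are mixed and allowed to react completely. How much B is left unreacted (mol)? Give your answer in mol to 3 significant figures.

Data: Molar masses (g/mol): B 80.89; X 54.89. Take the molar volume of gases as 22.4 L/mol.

n(B) = 328.0 / 80.89 = 4.055 mol
n(X) = 114.0 / 54.89 = 2.077 mol
n(L) = 27.80 / 22.4 = 1.241 mol
n/ν for B = 4.055/4 = 1.014
n/ν for X = 2.077/3 = 0.6923
n/ν for L = 1.241/1 = 1.241
Smallest n/ν is X → limiting reagent.
B consumed = (4/3) × 2.077 = 2.769 mol
B remaining = 4.055 − 2.769 = 1.286 mol

1.29 mol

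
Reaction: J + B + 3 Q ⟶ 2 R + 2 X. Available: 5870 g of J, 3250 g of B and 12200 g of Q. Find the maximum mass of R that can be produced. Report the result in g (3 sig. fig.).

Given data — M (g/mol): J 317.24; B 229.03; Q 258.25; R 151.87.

n(J) = 5870 / 317.24 = 18.50 mol
n(B) = 3250 / 229.03 = 14.19 mol
n(Q) = 12200 / 258.25 = 47.24 mol
n/ν for J = 18.50/1 = 18.50
n/ν for B = 14.19/1 = 14.19
n/ν for Q = 47.24/3 = 15.75
Smallest n/ν is B → limiting reagent.
n(R) = (2/1) × 14.19 = 28.38 mol
mass = 28.38 × 151.87 = 4310 g

4310 g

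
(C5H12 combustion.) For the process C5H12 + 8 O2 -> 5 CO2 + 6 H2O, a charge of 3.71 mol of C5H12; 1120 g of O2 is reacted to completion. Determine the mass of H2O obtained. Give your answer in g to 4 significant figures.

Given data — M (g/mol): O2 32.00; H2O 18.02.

n(C5H12) = 3.710 mol
n(O2) = 1120 / 32.00 = 35.00 mol
n/ν for C5H12 = 3.710/1 = 3.710
n/ν for O2 = 35.00/8 = 4.375
Smallest n/ν is C5H12 → limiting reagent.
n(H2O) = (6/1) × 3.710 = 22.26 mol
mass = 22.26 × 18.02 = 401.1 g

401.1 g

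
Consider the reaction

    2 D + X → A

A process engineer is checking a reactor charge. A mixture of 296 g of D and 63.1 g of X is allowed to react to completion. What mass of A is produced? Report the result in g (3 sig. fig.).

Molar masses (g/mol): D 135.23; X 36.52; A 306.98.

336 g

n(D) = 296.0 / 135.23 = 2.189 mol
n(X) = 63.10 / 36.52 = 1.728 mol
n/ν for D = 2.189/2 = 1.095
n/ν for X = 1.728/1 = 1.728
Smallest n/ν is D → limiting reagent.
n(A) = (1/2) × 2.189 = 1.095 mol
mass = 1.095 × 306.98 = 336.1 g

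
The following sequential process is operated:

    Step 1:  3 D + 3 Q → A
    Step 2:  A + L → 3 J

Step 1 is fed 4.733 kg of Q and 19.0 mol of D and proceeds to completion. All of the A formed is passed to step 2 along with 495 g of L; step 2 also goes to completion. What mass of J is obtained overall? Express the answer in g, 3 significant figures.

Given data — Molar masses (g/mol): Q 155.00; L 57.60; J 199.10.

3780 g

Step 1:
n(Q) = 4.733×1000 / 155.00 = 30.54 mol
n(D) = 19.00 mol
n/ν for Q = 30.54/3 = 10.18
n/ν for D = 19.00/3 = 6.333
Smallest n/ν is D → limiting reagent.
n(A) produced = (1/3) × 19.00 = 6.333 mol
Step 2:
n(A) available = 6.333 mol
n(L) = 495.0 / 57.60 = 8.594 mol
n/ν for A = 6.333/1 = 6.333
n/ν for L = 8.594/1 = 8.594
Smallest n/ν is A → limiting reagent.
n(J) = (3/1) × 6.333 = 19.00 mol
mass = 19.00 × 199.10 = 3783 g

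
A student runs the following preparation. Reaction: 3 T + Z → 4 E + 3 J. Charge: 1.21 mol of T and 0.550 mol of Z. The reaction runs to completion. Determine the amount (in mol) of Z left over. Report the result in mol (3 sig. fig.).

0.147 mol

n(T) = 1.210 mol
n(Z) = 0.5500 mol
n/ν for T = 1.210/3 = 0.4033
n/ν for Z = 0.5500/1 = 0.5500
Smallest n/ν is T → limiting reagent.
Z consumed = (1/3) × 1.210 = 0.4033 mol
Z remaining = 0.5500 − 0.4033 = 0.1467 mol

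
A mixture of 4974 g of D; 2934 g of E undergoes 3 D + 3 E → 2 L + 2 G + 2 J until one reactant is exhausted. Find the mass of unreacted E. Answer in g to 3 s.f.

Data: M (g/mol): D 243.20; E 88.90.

1120 g

n(D) = 4974 / 243.20 = 20.45 mol
n(E) = 2934 / 88.90 = 33.00 mol
n/ν for D = 20.45/3 = 6.817
n/ν for E = 33.00/3 = 11.00
Smallest n/ν is D → limiting reagent.
E consumed = (3/3) × 20.45 = 20.45 mol
E remaining = 33.00 − 20.45 = 12.55 mol
mass = 12.55 × 88.90 = 1116 g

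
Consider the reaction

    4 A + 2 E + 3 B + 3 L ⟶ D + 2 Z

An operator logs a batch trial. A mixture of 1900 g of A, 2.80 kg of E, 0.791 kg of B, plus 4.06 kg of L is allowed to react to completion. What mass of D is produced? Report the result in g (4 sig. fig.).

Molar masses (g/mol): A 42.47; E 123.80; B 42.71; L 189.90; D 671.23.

n(A) = 1900 / 42.47 = 44.74 mol
n(E) = 2.800×1000 / 123.80 = 22.62 mol
n(B) = 0.7910×1000 / 42.71 = 18.52 mol
n(L) = 4.060×1000 / 189.90 = 21.38 mol
n/ν for A = 44.74/4 = 11.19
n/ν for E = 22.62/2 = 11.31
n/ν for B = 18.52/3 = 6.173
n/ν for L = 21.38/3 = 7.127
Smallest n/ν is B → limiting reagent.
n(D) = (1/3) × 18.52 = 6.173 mol
mass = 6.173 × 671.23 = 4144 g

4144 g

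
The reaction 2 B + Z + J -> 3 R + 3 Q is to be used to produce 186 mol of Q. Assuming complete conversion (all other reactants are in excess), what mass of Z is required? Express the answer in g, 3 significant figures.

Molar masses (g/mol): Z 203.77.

12600 g

n(Q) = 186.0 mol
n(Z) = (1/3) × 186.0 = 62.00 mol
mass = 62.00 × 203.77 = 12630 g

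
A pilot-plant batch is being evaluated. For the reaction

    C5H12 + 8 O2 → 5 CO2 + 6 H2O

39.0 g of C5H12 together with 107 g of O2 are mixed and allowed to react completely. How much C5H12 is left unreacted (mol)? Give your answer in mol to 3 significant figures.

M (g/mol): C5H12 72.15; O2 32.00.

n(C5H12) = 39.00 / 72.15 = 0.5405 mol
n(O2) = 107.0 / 32.00 = 3.344 mol
n/ν for C5H12 = 0.5405/1 = 0.5405
n/ν for O2 = 3.344/8 = 0.4180
Smallest n/ν is O2 → limiting reagent.
C5H12 consumed = (1/8) × 3.344 = 0.4180 mol
C5H12 remaining = 0.5405 − 0.4180 = 0.1225 mol

0.123 mol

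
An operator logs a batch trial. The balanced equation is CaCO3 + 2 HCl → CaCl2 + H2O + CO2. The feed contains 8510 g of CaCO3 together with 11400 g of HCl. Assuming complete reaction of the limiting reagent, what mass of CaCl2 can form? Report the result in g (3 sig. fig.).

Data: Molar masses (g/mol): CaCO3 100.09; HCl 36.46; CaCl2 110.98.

n(CaCO3) = 8510 / 100.09 = 85.02 mol
n(HCl) = 11400 / 36.46 = 312.7 mol
n/ν for CaCO3 = 85.02/1 = 85.02
n/ν for HCl = 312.7/2 = 156.4
Smallest n/ν is CaCO3 → limiting reagent.
n(CaCl2) = (1/1) × 85.02 = 85.02 mol
mass = 85.02 × 110.98 = 9436 g

9440 g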